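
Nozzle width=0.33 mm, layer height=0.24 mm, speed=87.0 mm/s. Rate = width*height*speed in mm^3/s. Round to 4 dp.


Rate = 0.33 * 0.24 * 87.0 = 6.8904 mm^3/s


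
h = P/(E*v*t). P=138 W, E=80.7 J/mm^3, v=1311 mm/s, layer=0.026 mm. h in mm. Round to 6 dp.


h = 138 / (80.7*1311*0.026) = 0.050168 mm


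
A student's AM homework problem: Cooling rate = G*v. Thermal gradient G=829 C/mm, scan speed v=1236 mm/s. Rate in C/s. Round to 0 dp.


CR = 829 * 1236 = 1024644 C/s


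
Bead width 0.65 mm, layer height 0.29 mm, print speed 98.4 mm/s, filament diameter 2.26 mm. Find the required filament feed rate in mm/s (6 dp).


Q = 0.65 * 0.29 * 98.4 = 18.5484 mm^3/s
A_fil = pi*(2.26/2)^2 = 4.01149966 mm^2
v_feed = 18.5484 / 4.01149966 = 4.623807 mm/s


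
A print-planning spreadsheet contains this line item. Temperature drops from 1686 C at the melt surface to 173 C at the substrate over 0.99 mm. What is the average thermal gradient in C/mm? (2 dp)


G = (1686-173)/0.99 = 1528.28 C/mm


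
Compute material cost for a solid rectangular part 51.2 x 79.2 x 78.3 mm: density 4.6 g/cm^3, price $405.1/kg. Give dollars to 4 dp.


V = 51.2 * 79.2 * 78.3 = 317509.632 mm^3 = 317.509632 cm^3
Mass = 317.509632 * 4.6 / 1000 = 1.46054431 kg
Cost = 1.46054431 * 405.1 = 591.6665 $


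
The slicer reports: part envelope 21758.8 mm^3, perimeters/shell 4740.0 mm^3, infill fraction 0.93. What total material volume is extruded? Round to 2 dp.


V_infill = (21758.8 - 4740.0) * 0.93 = 15827.48
V_total = 4740.0 + 15827.48 = 20567.48 mm^3


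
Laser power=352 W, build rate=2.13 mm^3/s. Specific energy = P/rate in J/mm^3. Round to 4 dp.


SE = 352 / 2.13 = 165.2582 J/mm^3


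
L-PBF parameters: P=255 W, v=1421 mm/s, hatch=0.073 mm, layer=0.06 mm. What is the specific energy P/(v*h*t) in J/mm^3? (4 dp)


Build rate = 1421 * 0.073 * 0.06 = 6.22398 mm^3/s
SE = 255 / 6.22398 = 40.9706 J/mm^3


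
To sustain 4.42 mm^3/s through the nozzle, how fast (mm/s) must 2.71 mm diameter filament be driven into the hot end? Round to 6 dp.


A = pi*(2.71/2)^2 = 5.768043
v = 4.42 / 5.768043 = 0.766291 mm/s


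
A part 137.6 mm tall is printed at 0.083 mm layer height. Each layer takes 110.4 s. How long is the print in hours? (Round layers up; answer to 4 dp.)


Layers = ceil(137.6/0.083) = 1658
t = 1658 * 110.4 / 3600 = 50.8453 hrs


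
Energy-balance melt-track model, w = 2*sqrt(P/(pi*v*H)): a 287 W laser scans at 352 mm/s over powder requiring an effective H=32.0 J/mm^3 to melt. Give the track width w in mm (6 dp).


w = 2*sqrt(287/(pi*352*32.0)) = 0.180115 mm


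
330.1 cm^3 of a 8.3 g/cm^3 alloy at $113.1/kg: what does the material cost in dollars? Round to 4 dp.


Mass = 330.1*8.3/1000 = 2.73983 kg
Cost = 2.73983 * 113.1 = 309.8748 $


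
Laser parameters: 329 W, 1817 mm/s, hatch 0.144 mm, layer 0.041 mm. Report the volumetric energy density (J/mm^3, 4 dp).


E = 329 / (1817*0.144*0.041) = 30.6686 J/mm^3


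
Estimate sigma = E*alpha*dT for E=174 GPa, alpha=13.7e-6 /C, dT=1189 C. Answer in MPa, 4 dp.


sigma = 174*1000 * 13.7e-6 * 1189 = 2834.3382 MPa


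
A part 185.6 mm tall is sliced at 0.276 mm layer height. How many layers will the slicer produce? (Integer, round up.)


Layers = ceil(185.6/0.276) = 673


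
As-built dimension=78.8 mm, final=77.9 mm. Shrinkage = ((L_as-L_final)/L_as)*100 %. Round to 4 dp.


Shrinkage = ((78.8-77.9)/78.8)*100 = 1.1421 %


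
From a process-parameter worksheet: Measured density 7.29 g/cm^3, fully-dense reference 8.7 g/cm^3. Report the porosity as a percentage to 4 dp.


Porosity = (1-7.29/8.7)*100 = 16.2069 %


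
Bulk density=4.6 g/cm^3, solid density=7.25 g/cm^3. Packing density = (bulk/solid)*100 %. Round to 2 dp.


Packing = (4.6/7.25)*100 = 63.45 %


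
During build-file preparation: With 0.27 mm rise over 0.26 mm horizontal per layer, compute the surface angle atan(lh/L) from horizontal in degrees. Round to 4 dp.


angle = atan(0.27/0.26) = 46.0809 degrees


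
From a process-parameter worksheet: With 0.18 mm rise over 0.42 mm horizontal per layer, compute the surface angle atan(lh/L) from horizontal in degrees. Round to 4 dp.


angle = atan(0.18/0.42) = 23.1986 degrees


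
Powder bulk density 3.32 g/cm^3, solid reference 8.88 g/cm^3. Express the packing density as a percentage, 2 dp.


Packing = (3.32/8.88)*100 = 37.39 %


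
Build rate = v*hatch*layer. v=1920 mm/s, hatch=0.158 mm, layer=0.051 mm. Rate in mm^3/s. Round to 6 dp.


Rate = 1920 * 0.158 * 0.051 = 15.47136 mm^3/s


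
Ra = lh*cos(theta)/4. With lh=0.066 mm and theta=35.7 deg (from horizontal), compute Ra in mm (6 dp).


Ra = 0.066 * cos(35.7) / 4 = 0.013399 mm


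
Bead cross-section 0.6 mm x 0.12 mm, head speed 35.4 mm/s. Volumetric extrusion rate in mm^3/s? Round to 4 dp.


Rate = 0.6 * 0.12 * 35.4 = 2.5488 mm^3/s


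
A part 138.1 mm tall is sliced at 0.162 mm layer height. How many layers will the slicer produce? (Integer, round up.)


Layers = ceil(138.1/0.162) = 853


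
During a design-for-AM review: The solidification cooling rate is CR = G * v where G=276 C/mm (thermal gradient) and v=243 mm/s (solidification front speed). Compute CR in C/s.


CR = 276 * 243 = 67068 C/s


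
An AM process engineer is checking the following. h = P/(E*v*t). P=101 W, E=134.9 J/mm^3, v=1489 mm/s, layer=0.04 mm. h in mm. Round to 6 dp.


h = 101 / (134.9*1489*0.04) = 0.012571 mm


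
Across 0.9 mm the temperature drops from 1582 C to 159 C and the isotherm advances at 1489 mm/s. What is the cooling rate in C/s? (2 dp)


G = (1582-159)/0.9 = 1581.11111111 C/mm
CR = 1581.11111111 * 1489 = 2354274.44 C/s


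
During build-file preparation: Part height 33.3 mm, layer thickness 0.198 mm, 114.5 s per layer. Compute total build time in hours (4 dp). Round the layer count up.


Layers = ceil(33.3/0.198) = 169
t = 169 * 114.5 / 3600 = 5.3751 hrs


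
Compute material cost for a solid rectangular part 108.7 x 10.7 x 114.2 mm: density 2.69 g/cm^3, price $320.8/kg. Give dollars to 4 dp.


V = 108.7 * 10.7 * 114.2 = 132824.878 mm^3 = 132.824878 cm^3
Mass = 132.824878 * 2.69 / 1000 = 0.35729892 kg
Cost = 0.35729892 * 320.8 = 114.6215 $


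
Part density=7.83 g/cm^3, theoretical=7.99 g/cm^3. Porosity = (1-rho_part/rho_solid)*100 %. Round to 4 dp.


Porosity = (1-7.83/7.99)*100 = 2.0025 %


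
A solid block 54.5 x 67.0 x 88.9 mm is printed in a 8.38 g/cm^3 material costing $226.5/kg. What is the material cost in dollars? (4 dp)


V = 54.5 * 67.0 * 88.9 = 324618.35 mm^3 = 324.61835 cm^3
Mass = 324.61835 * 8.38 / 1000 = 2.72030177 kg
Cost = 2.72030177 * 226.5 = 616.1484 $


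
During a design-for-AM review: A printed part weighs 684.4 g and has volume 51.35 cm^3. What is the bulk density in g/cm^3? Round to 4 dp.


rho = 684.4 / 51.35 = 13.3281 g/cm^3


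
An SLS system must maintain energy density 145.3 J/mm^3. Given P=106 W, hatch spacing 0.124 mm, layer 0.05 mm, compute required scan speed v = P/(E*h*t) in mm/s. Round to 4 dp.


v = 106 / (145.3*0.124*0.05) = 117.6653 mm/s


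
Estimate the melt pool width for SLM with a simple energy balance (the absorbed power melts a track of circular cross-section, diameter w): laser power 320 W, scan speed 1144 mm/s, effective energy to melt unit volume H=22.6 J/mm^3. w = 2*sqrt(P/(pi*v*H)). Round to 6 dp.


w = 2*sqrt(320/(pi*1144*22.6)) = 0.125534 mm


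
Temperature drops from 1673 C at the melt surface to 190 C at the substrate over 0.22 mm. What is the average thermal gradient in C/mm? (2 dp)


G = (1673-190)/0.22 = 6740.91 C/mm


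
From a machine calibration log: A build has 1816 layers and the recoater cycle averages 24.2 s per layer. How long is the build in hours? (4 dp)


t = 1816 * 24.2 / 3600 = 12.2076 hrs


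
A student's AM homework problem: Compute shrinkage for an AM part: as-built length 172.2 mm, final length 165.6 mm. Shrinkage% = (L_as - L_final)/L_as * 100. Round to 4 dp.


Shrinkage = ((172.2-165.6)/172.2)*100 = 3.8328 %


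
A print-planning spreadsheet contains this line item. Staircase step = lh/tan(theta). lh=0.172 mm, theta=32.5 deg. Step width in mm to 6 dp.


step = 0.172 / tan(32.5) = 0.269986 mm


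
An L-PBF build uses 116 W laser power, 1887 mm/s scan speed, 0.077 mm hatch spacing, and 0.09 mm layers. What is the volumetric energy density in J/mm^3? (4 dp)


E = 116 / (1887*0.077*0.09) = 8.8706 J/mm^3


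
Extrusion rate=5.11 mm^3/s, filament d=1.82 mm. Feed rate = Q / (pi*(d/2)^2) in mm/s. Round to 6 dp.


A = pi*(1.82/2)^2 = 2.601553
v = 5.11 / 2.601553 = 1.964211 mm/s


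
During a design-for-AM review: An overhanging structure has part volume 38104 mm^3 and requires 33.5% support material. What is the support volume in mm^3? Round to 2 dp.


V_support = 38104 * 0.335 = 12764.84 mm^3


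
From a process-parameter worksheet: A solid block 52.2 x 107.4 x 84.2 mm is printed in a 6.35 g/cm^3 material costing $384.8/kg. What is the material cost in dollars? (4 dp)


V = 52.2 * 107.4 * 84.2 = 472048.776 mm^3 = 472.048776 cm^3
Mass = 472.048776 * 6.35 / 1000 = 2.99750973 kg
Cost = 2.99750973 * 384.8 = 1153.4417 $


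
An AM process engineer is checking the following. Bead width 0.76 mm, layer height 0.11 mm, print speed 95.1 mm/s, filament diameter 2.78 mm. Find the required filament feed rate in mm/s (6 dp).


Q = 0.76 * 0.11 * 95.1 = 7.95036 mm^3/s
A_fil = pi*(2.78/2)^2 = 6.06987117 mm^2
v_feed = 7.95036 / 6.06987117 = 1.309807 mm/s


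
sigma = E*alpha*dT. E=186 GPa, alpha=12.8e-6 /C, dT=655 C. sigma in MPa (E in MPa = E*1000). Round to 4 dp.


sigma = 186*1000 * 12.8e-6 * 655 = 1559.424 MPa


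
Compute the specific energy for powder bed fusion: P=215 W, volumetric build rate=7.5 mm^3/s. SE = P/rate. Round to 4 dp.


SE = 215 / 7.5 = 28.6667 J/mm^3


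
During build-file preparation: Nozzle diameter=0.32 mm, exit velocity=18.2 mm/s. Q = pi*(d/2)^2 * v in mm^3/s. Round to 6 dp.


A = pi*(0.32/2)^2 = 0.08042477 mm^2
Q = 0.08042477 * 18.2 = 1.463731 mm^3/s


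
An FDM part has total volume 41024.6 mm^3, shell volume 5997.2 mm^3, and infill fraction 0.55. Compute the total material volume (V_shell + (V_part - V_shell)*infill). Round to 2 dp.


V_infill = (41024.6 - 5997.2) * 0.55 = 19265.07
V_total = 5997.2 + 19265.07 = 25262.27 mm^3


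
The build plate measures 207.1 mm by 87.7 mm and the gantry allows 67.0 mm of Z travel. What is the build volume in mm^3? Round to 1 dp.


V = 207.1 * 87.7 * 67.0 = 1216898.9 mm^3


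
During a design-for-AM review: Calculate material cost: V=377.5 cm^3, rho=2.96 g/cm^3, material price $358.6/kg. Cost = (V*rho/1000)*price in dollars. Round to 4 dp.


Mass = 377.5*2.96/1000 = 1.1174 kg
Cost = 1.1174 * 358.6 = 400.6996 $


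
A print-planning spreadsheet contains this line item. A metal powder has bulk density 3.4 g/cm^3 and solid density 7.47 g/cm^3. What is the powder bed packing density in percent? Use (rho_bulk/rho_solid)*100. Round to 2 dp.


Packing = (3.4/7.47)*100 = 45.52 %


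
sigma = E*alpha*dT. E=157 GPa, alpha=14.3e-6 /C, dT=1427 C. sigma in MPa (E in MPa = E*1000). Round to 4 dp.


sigma = 157*1000 * 14.3e-6 * 1427 = 3203.7577 MPa


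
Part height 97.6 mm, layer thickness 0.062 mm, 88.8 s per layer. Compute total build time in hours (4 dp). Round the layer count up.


Layers = ceil(97.6/0.062) = 1575
t = 1575 * 88.8 / 3600 = 38.85 hrs


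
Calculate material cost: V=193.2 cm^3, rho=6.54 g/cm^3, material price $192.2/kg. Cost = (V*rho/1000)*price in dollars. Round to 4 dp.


Mass = 193.2*6.54/1000 = 1.263528 kg
Cost = 1.263528 * 192.2 = 242.8501 $


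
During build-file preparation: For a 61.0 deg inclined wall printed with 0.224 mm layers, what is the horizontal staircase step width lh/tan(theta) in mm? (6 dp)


step = 0.224 / tan(61.0) = 0.124165 mm


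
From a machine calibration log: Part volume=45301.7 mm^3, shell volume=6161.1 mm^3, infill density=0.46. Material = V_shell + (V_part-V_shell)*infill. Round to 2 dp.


V_infill = (45301.7 - 6161.1) * 0.46 = 18004.68
V_total = 6161.1 + 18004.68 = 24165.78 mm^3


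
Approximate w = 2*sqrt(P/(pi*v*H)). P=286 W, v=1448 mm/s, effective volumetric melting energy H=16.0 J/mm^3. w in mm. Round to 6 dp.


w = 2*sqrt(286/(pi*1448*16.0)) = 0.12537 mm


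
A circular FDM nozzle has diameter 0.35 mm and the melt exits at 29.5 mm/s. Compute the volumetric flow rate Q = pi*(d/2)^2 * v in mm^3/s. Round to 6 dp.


A = pi*(0.35/2)^2 = 0.09621128 mm^2
Q = 0.09621128 * 29.5 = 2.838233 mm^3/s


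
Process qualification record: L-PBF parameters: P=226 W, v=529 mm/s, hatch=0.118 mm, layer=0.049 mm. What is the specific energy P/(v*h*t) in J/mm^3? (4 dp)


Build rate = 529 * 0.118 * 0.049 = 3.058678 mm^3/s
SE = 226 / 3.058678 = 73.8881 J/mm^3


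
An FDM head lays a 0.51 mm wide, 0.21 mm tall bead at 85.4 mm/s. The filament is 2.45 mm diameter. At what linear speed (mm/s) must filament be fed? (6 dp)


Q = 0.51 * 0.21 * 85.4 = 9.14634 mm^3/s
A_fil = pi*(2.45/2)^2 = 4.71435248 mm^2
v_feed = 9.14634 / 4.71435248 = 1.940105 mm/s


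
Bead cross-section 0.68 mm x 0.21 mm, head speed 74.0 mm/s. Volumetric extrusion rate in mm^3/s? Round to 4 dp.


Rate = 0.68 * 0.21 * 74.0 = 10.5672 mm^3/s


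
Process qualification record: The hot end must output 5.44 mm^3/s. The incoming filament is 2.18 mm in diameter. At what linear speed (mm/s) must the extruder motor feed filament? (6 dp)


A = pi*(2.18/2)^2 = 3.732526
v = 5.44 / 3.732526 = 1.457458 mm/s


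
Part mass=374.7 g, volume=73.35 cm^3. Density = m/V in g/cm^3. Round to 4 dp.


rho = 374.7 / 73.35 = 5.1084 g/cm^3


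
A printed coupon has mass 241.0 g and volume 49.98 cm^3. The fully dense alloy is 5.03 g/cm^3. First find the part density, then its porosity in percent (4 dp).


rho_part = 241.0 / 49.98 = 4.82192877 g/cm^3
Porosity = (1 - 4.82192877/5.03)*100 = 4.1366 %


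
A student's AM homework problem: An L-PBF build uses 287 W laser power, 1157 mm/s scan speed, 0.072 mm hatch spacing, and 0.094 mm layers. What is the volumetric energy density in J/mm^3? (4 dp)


E = 287 / (1157*0.072*0.094) = 36.6512 J/mm^3


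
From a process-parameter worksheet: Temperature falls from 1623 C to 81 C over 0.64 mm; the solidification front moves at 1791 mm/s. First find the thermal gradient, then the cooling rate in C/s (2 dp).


G = (1623-81)/0.64 = 2409.375 C/mm
CR = 2409.375 * 1791 = 4315190.63 C/s


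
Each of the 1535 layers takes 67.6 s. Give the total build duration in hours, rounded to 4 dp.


t = 1535 * 67.6 / 3600 = 28.8239 hrs


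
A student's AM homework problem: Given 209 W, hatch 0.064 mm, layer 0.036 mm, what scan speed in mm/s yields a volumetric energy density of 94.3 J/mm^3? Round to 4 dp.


v = 209 / (94.3*0.064*0.036) = 961.9492 mm/s


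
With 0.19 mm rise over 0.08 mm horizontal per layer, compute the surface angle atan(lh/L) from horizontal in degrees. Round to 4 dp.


angle = atan(0.19/0.08) = 67.1663 degrees


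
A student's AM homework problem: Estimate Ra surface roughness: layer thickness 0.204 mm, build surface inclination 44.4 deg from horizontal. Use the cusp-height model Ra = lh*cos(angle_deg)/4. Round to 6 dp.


Ra = 0.204 * cos(44.4) / 4 = 0.036438 mm


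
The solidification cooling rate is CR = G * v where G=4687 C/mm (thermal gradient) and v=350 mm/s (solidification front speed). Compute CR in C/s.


CR = 4687 * 350 = 1640450 C/s


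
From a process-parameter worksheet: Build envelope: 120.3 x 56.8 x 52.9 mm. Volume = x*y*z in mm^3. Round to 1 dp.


V = 120.3 * 56.8 * 52.9 = 361467.8 mm^3


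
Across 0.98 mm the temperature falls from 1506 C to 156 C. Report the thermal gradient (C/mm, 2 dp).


G = (1506-156)/0.98 = 1377.55 C/mm


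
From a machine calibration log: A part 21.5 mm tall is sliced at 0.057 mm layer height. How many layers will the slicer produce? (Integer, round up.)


Layers = ceil(21.5/0.057) = 378


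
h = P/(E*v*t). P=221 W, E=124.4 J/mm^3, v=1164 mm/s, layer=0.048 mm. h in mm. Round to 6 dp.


h = 221 / (124.4*1164*0.048) = 0.031796 mm


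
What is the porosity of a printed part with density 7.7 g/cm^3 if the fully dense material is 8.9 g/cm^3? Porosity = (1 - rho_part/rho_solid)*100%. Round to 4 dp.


Porosity = (1-7.7/8.9)*100 = 13.4831 %


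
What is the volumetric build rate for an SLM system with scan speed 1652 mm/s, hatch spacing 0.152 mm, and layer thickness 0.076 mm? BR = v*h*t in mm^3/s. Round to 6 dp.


Rate = 1652 * 0.152 * 0.076 = 19.083904 mm^3/s


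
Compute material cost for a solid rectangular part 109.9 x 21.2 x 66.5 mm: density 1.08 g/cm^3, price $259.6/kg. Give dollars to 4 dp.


V = 109.9 * 21.2 * 66.5 = 154937.02 mm^3 = 154.93702 cm^3
Mass = 154.93702 * 1.08 / 1000 = 0.16733198 kg
Cost = 0.16733198 * 259.6 = 43.4394 $


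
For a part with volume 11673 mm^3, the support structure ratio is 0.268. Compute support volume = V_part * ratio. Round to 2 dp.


V_support = 11673 * 0.268 = 3128.36 mm^3


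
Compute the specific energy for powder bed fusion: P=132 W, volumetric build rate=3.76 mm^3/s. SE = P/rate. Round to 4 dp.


SE = 132 / 3.76 = 35.1064 J/mm^3


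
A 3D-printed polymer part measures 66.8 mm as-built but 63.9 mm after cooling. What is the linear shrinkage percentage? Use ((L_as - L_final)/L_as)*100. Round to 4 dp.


Shrinkage = ((66.8-63.9)/66.8)*100 = 4.3413 %


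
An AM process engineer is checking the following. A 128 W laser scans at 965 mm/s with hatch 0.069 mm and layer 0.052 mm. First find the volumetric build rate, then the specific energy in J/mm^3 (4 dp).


Build rate = 965 * 0.069 * 0.052 = 3.46242 mm^3/s
SE = 128 / 3.46242 = 36.9684 J/mm^3


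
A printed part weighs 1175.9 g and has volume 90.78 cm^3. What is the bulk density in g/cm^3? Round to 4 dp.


rho = 1175.9 / 90.78 = 12.9533 g/cm^3


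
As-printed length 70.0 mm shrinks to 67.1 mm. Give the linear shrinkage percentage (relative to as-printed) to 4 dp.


Shrinkage = ((70.0-67.1)/70.0)*100 = 4.1429 %


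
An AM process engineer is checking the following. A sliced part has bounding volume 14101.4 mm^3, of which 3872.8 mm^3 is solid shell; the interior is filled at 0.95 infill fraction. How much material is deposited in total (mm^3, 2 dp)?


V_infill = (14101.4 - 3872.8) * 0.95 = 9717.17
V_total = 3872.8 + 9717.17 = 13589.97 mm^3


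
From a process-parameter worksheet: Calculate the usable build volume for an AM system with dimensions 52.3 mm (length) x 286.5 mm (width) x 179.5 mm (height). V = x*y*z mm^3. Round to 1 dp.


V = 52.3 * 286.5 * 179.5 = 2689619.0 mm^3


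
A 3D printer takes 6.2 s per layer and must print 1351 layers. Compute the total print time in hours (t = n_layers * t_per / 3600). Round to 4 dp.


t = 1351 * 6.2 / 3600 = 2.3267 hrs


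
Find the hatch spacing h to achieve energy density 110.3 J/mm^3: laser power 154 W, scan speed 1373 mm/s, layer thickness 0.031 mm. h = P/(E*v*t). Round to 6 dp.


h = 154 / (110.3*1373*0.031) = 0.032803 mm


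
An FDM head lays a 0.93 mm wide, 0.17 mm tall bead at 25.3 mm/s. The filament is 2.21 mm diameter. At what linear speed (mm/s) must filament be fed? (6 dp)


Q = 0.93 * 0.17 * 25.3 = 3.99993 mm^3/s
A_fil = pi*(2.21/2)^2 = 3.83596317 mm^2
v_feed = 3.99993 / 3.83596317 = 1.042745 mm/s


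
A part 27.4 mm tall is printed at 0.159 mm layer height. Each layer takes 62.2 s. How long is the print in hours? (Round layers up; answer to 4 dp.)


Layers = ceil(27.4/0.159) = 173
t = 173 * 62.2 / 3600 = 2.9891 hrs


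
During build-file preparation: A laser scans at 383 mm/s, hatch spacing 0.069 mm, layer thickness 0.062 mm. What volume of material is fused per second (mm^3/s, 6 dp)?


Rate = 383 * 0.069 * 0.062 = 1.638474 mm^3/s


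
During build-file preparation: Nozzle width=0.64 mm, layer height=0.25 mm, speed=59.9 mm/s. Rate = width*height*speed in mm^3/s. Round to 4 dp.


Rate = 0.64 * 0.25 * 59.9 = 9.584 mm^3/s


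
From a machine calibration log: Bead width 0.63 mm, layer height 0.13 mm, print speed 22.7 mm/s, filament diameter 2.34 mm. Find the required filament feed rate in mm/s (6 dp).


Q = 0.63 * 0.13 * 22.7 = 1.85913 mm^3/s
A_fil = pi*(2.34/2)^2 = 4.30052618 mm^2
v_feed = 1.85913 / 4.30052618 = 0.432303 mm/s


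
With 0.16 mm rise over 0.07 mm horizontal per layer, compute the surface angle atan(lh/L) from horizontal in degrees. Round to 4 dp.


angle = atan(0.16/0.07) = 66.3706 degrees


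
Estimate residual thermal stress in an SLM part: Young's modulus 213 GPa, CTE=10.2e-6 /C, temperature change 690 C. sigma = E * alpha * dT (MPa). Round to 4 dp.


sigma = 213*1000 * 10.2e-6 * 690 = 1499.094 MPa


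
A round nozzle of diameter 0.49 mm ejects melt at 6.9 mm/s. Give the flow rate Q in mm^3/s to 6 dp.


A = pi*(0.49/2)^2 = 0.1885741 mm^2
Q = 0.1885741 * 6.9 = 1.301161 mm^3/s


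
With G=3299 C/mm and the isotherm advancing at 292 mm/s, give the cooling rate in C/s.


CR = 3299 * 292 = 963308 C/s


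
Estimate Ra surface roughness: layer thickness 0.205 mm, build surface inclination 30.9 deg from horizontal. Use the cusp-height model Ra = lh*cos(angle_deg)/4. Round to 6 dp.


Ra = 0.205 * cos(30.9) / 4 = 0.043976 mm


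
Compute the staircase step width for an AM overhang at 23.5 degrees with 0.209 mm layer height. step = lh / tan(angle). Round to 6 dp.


step = 0.209 / tan(23.5) = 0.480667 mm


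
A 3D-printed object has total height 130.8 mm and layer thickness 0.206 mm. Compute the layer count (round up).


Layers = ceil(130.8/0.206) = 635


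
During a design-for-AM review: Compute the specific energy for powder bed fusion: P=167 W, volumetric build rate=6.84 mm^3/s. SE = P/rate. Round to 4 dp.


SE = 167 / 6.84 = 24.4152 J/mm^3


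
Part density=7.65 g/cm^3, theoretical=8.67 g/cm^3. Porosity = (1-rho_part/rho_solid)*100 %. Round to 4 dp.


Porosity = (1-7.65/8.67)*100 = 11.7647 %


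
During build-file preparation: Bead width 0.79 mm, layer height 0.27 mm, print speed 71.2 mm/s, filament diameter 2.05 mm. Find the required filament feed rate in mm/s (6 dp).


Q = 0.79 * 0.27 * 71.2 = 15.18696 mm^3/s
A_fil = pi*(2.05/2)^2 = 3.30063578 mm^2
v_feed = 15.18696 / 3.30063578 = 4.601223 mm/s


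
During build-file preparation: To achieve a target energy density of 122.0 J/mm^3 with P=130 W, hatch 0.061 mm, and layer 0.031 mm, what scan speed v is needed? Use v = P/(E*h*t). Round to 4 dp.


v = 130 / (122.0*0.061*0.031) = 563.4975 mm/s


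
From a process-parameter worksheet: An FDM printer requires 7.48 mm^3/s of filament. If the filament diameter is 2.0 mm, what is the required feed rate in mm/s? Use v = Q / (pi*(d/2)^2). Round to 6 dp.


A = pi*(2.0/2)^2 = 3.141593
v = 7.48 / 3.141593 = 2.380958 mm/s


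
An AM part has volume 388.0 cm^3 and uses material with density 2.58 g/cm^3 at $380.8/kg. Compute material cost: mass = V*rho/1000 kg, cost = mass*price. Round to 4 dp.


Mass = 388.0*2.58/1000 = 1.00104 kg
Cost = 1.00104 * 380.8 = 381.196 $


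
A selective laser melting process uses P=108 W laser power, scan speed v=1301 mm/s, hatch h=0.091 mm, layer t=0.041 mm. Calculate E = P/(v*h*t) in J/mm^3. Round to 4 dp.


E = 108 / (1301*0.091*0.041) = 22.2495 J/mm^3


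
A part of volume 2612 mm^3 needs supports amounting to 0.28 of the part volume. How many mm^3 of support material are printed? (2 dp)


V_support = 2612 * 0.28 = 731.36 mm^3


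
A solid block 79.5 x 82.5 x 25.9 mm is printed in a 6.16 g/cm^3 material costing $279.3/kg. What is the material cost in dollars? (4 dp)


V = 79.5 * 82.5 * 25.9 = 169871.625 mm^3 = 169.871625 cm^3
Mass = 169.871625 * 6.16 / 1000 = 1.04640921 kg
Cost = 1.04640921 * 279.3 = 292.2621 $


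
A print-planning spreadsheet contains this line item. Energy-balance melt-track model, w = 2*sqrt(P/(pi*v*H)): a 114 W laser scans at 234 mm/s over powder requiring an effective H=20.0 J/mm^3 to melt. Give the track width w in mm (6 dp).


w = 2*sqrt(114/(pi*234*20.0)) = 0.17611 mm


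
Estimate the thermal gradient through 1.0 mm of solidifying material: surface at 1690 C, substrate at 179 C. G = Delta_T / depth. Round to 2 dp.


G = (1690-179)/1.0 = 1511.0 C/mm


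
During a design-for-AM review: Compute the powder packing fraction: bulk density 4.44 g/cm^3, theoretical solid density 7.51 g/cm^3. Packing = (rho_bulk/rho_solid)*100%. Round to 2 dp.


Packing = (4.44/7.51)*100 = 59.12 %


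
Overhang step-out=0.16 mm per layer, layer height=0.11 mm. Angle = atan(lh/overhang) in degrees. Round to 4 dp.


angle = atan(0.11/0.16) = 34.5085 degrees


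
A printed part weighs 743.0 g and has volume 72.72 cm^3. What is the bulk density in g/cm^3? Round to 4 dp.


rho = 743.0 / 72.72 = 10.2173 g/cm^3


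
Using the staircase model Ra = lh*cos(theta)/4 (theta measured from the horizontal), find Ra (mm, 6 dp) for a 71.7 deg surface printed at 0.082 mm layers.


Ra = 0.082 * cos(71.7) / 4 = 0.006437 mm


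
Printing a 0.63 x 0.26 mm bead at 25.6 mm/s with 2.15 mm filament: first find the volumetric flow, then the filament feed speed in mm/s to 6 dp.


Q = 0.63 * 0.26 * 25.6 = 4.19328 mm^3/s
A_fil = pi*(2.15/2)^2 = 3.63050301 mm^2
v_feed = 4.19328 / 3.63050301 = 1.155014 mm/s


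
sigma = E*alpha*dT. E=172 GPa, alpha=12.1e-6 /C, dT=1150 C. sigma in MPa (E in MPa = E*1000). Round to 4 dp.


sigma = 172*1000 * 12.1e-6 * 1150 = 2393.38 MPa


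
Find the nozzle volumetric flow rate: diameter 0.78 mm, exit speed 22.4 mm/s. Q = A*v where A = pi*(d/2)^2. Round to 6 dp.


A = pi*(0.78/2)^2 = 0.47783624 mm^2
Q = 0.47783624 * 22.4 = 10.703532 mm^3/s


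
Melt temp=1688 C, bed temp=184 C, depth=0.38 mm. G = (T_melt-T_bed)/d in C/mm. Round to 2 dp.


G = (1688-184)/0.38 = 3957.89 C/mm


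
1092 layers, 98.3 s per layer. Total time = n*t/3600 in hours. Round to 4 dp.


t = 1092 * 98.3 / 3600 = 29.8177 hrs


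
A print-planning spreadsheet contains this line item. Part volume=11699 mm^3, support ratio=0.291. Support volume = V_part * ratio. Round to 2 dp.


V_support = 11699 * 0.291 = 3404.41 mm^3


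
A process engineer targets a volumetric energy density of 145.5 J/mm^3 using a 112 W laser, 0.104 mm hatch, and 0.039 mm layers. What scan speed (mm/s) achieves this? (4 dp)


v = 112 / (145.5*0.104*0.039) = 189.7829 mm/s


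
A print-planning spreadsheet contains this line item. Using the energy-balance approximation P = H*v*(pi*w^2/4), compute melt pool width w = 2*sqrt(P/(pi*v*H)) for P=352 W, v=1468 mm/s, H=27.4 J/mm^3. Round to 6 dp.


w = 2*sqrt(352/(pi*1468*27.4)) = 0.105557 mm


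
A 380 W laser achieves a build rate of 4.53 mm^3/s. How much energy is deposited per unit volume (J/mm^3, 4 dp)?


SE = 380 / 4.53 = 83.8852 J/mm^3


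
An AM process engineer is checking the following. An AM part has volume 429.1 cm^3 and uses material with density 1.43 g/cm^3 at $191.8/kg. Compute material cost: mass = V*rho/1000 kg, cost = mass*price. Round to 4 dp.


Mass = 429.1*1.43/1000 = 0.613613 kg
Cost = 0.613613 * 191.8 = 117.691 $


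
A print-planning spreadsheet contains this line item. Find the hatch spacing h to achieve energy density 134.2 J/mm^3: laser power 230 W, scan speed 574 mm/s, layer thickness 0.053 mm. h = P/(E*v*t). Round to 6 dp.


h = 230 / (134.2*574*0.053) = 0.056336 mm


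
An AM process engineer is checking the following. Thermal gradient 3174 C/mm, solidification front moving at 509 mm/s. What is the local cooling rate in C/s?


CR = 3174 * 509 = 1615566 C/s


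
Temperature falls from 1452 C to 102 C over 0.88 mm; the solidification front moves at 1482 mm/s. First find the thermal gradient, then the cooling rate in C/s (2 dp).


G = (1452-102)/0.88 = 1534.09090909 C/mm
CR = 1534.09090909 * 1482 = 2273522.73 C/s


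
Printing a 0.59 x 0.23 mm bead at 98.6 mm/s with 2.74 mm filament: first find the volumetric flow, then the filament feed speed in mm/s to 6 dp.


Q = 0.59 * 0.23 * 98.6 = 13.38002 mm^3/s
A_fil = pi*(2.74/2)^2 = 5.89645525 mm^2
v_feed = 13.38002 / 5.89645525 = 2.269163 mm/s


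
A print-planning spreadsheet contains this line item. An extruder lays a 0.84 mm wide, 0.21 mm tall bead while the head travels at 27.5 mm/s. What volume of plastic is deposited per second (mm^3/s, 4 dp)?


Rate = 0.84 * 0.21 * 27.5 = 4.851 mm^3/s


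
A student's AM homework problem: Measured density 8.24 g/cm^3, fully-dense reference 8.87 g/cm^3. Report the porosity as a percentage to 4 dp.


Porosity = (1-8.24/8.87)*100 = 7.1026 %


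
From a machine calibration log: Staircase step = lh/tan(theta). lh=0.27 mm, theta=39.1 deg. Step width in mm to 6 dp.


step = 0.27 / tan(39.1) = 0.332235 mm


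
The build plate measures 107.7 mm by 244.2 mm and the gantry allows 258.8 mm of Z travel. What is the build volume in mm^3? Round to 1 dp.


V = 107.7 * 244.2 * 258.8 = 6806528.0 mm^3


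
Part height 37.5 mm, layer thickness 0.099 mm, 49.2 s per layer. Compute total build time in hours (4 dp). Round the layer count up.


Layers = ceil(37.5/0.099) = 379
t = 379 * 49.2 / 3600 = 5.1797 hrs


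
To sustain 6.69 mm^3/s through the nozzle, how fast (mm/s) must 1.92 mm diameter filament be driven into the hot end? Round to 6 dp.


A = pi*(1.92/2)^2 = 2.895292
v = 6.69 / 2.895292 = 2.310648 mm/s


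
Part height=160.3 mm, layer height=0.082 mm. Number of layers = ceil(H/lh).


Layers = ceil(160.3/0.082) = 1955


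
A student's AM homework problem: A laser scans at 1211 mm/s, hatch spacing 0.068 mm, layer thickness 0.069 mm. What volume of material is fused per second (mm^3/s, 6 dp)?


Rate = 1211 * 0.068 * 0.069 = 5.682012 mm^3/s


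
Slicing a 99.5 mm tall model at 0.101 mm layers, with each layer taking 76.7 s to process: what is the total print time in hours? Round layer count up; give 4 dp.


Layers = ceil(99.5/0.101) = 986
t = 986 * 76.7 / 3600 = 21.0073 hrs


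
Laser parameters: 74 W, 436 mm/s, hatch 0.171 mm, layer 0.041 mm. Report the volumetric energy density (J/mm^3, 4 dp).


E = 74 / (436*0.171*0.041) = 24.2084 J/mm^3


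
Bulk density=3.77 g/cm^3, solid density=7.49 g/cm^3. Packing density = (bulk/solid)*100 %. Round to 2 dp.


Packing = (3.77/7.49)*100 = 50.33 %


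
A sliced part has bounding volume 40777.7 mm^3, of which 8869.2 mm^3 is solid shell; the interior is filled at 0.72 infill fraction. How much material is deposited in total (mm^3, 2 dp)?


V_infill = (40777.7 - 8869.2) * 0.72 = 22974.12
V_total = 8869.2 + 22974.12 = 31843.32 mm^3


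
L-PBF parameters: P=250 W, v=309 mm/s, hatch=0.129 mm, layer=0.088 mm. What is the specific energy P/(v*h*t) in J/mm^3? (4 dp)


Build rate = 309 * 0.129 * 0.088 = 3.507768 mm^3/s
SE = 250 / 3.507768 = 71.2704 J/mm^3


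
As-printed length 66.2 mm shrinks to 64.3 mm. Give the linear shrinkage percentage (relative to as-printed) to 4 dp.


Shrinkage = ((66.2-64.3)/66.2)*100 = 2.8701 %


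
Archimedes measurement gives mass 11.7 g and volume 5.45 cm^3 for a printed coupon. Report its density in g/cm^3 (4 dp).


rho = 11.7 / 5.45 = 2.1468 g/cm^3


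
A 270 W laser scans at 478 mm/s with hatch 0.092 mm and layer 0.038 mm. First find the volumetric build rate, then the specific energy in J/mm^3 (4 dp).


Build rate = 478 * 0.092 * 0.038 = 1.671088 mm^3/s
SE = 270 / 1.671088 = 161.5714 J/mm^3


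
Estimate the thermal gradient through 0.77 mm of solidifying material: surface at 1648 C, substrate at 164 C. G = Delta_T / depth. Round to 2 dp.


G = (1648-164)/0.77 = 1927.27 C/mm


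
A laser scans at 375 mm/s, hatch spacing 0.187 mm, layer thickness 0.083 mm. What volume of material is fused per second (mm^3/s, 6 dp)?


Rate = 375 * 0.187 * 0.083 = 5.820375 mm^3/s


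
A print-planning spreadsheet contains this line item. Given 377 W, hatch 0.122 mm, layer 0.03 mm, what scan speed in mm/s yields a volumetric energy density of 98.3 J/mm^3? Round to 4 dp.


v = 377 / (98.3*0.122*0.03) = 1047.8684 mm/s


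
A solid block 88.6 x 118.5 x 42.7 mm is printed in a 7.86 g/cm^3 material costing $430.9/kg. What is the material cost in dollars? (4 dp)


V = 88.6 * 118.5 * 42.7 = 448311.57 mm^3 = 448.31157 cm^3
Mass = 448.31157 * 7.86 / 1000 = 3.52372894 kg
Cost = 3.52372894 * 430.9 = 1518.3748 $


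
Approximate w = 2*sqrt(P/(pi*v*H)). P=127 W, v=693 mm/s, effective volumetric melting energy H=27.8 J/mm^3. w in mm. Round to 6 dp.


w = 2*sqrt(127/(pi*693*27.8)) = 0.091615 mm


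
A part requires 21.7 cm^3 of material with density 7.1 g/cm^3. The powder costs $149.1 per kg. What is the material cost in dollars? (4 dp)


Mass = 21.7*7.1/1000 = 0.15407 kg
Cost = 0.15407 * 149.1 = 22.9718 $


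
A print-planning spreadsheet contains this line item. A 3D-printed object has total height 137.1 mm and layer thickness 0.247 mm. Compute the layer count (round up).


Layers = ceil(137.1/0.247) = 556


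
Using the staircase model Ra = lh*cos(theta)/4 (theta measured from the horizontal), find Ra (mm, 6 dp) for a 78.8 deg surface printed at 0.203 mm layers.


Ra = 0.203 * cos(78.8) / 4 = 0.009857 mm


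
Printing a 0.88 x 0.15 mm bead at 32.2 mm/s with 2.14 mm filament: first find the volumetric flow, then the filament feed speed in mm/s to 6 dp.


Q = 0.88 * 0.15 * 32.2 = 4.2504 mm^3/s
A_fil = pi*(2.14/2)^2 = 3.59680943 mm^2
v_feed = 4.2504 / 3.59680943 = 1.181714 mm/s


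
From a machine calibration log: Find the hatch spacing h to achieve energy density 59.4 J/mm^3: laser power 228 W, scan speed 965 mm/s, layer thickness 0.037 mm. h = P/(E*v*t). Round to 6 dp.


h = 228 / (59.4*965*0.037) = 0.107503 mm


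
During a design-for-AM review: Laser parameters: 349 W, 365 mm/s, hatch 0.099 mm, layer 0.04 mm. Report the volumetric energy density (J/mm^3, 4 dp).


E = 349 / (365*0.099*0.04) = 241.4557 J/mm^3


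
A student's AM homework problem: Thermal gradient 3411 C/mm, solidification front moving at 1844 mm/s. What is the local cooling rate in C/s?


CR = 3411 * 1844 = 6289884 C/s


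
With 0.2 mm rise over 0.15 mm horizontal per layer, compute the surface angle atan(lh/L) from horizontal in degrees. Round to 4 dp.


angle = atan(0.2/0.15) = 53.1301 degrees


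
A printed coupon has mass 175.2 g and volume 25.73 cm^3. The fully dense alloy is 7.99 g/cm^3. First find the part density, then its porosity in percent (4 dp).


rho_part = 175.2 / 25.73 = 6.80917217 g/cm^3
Porosity = (1 - 6.80917217/7.99)*100 = 14.7788 %


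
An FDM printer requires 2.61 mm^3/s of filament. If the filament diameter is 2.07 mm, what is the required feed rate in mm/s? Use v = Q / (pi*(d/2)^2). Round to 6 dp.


A = pi*(2.07/2)^2 = 3.365353
v = 2.61 / 3.365353 = 0.77555 mm/s


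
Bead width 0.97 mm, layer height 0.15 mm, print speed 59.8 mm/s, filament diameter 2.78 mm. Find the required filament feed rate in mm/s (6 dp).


Q = 0.97 * 0.15 * 59.8 = 8.7009 mm^3/s
A_fil = pi*(2.78/2)^2 = 6.06987117 mm^2
v_feed = 8.7009 / 6.06987117 = 1.433457 mm/s


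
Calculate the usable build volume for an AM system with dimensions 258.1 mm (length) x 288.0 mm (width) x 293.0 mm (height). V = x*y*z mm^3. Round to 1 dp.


V = 258.1 * 288.0 * 293.0 = 21779510.4 mm^3


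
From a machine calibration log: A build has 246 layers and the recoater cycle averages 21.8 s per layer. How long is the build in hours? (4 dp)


t = 246 * 21.8 / 3600 = 1.4897 hrs


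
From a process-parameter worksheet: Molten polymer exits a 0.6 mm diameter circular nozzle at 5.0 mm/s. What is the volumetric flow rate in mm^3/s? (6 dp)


A = pi*(0.6/2)^2 = 0.28274334 mm^2
Q = 0.28274334 * 5.0 = 1.413717 mm^3/s


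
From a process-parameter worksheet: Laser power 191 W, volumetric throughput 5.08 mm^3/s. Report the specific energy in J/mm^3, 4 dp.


SE = 191 / 5.08 = 37.5984 J/mm^3


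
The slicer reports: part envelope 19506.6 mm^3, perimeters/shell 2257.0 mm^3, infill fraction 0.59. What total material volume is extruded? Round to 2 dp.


V_infill = (19506.6 - 2257.0) * 0.59 = 10177.26
V_total = 2257.0 + 10177.26 = 12434.26 mm^3


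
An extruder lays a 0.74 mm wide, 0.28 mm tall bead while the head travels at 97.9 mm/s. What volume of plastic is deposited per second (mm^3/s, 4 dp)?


Rate = 0.74 * 0.28 * 97.9 = 20.2849 mm^3/s


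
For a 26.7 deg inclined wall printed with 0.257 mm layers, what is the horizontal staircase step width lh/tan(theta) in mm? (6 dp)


step = 0.257 / tan(26.7) = 0.510988 mm


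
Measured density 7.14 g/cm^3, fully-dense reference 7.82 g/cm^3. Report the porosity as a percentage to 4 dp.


Porosity = (1-7.14/7.82)*100 = 8.6957 %


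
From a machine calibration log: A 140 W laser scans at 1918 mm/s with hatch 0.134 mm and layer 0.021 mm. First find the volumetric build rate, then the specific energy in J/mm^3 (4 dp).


Build rate = 1918 * 0.134 * 0.021 = 5.397252 mm^3/s
SE = 140 / 5.397252 = 25.9391 J/mm^3


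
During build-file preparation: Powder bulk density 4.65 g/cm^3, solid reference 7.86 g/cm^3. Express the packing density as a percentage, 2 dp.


Packing = (4.65/7.86)*100 = 59.16 %


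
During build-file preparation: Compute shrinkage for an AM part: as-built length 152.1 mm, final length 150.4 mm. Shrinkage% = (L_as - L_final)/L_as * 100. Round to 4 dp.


Shrinkage = ((152.1-150.4)/152.1)*100 = 1.1177 %


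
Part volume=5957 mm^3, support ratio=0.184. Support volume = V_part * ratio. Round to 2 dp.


V_support = 5957 * 0.184 = 1096.09 mm^3


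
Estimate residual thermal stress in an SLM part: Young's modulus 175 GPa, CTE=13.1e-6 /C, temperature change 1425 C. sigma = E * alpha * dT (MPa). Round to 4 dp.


sigma = 175*1000 * 13.1e-6 * 1425 = 3266.8125 MPa


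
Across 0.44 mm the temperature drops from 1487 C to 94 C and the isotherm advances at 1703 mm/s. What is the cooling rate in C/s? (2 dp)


G = (1487-94)/0.44 = 3165.90909091 C/mm
CR = 3165.90909091 * 1703 = 5391543.18 C/s


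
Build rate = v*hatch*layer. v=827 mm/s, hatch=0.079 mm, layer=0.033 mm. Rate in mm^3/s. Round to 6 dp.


Rate = 827 * 0.079 * 0.033 = 2.155989 mm^3/s


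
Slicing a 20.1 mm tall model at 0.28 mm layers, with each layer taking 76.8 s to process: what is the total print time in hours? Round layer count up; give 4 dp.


Layers = ceil(20.1/0.28) = 72
t = 72 * 76.8 / 3600 = 1.536 hrs


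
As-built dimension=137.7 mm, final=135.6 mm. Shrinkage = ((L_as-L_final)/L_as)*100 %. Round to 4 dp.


Shrinkage = ((137.7-135.6)/137.7)*100 = 1.5251 %


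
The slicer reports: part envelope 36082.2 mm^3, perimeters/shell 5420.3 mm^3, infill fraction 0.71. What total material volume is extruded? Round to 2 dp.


V_infill = (36082.2 - 5420.3) * 0.71 = 21769.95
V_total = 5420.3 + 21769.95 = 27190.25 mm^3


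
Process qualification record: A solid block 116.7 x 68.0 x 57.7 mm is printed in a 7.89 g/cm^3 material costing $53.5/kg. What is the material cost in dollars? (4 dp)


V = 116.7 * 68.0 * 57.7 = 457884.12 mm^3 = 457.88412 cm^3
Mass = 457.88412 * 7.89 / 1000 = 3.61270571 kg
Cost = 3.61270571 * 53.5 = 193.2798 $


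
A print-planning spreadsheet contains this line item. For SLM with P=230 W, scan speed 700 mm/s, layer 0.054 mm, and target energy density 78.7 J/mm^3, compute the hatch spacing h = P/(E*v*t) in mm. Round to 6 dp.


h = 230 / (78.7*700*0.054) = 0.077315 mm


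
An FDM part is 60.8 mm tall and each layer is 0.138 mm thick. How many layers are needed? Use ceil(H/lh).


Layers = ceil(60.8/0.138) = 441
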